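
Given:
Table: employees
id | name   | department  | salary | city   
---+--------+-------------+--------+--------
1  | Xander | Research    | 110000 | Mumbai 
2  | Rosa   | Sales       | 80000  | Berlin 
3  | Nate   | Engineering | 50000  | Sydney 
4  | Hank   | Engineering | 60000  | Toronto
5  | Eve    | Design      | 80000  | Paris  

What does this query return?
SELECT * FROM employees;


SELECT * returns all 5 rows with all columns

5 rows:
1, Xander, Research, 110000, Mumbai
2, Rosa, Sales, 80000, Berlin
3, Nate, Engineering, 50000, Sydney
4, Hank, Engineering, 60000, Toronto
5, Eve, Design, 80000, Paris


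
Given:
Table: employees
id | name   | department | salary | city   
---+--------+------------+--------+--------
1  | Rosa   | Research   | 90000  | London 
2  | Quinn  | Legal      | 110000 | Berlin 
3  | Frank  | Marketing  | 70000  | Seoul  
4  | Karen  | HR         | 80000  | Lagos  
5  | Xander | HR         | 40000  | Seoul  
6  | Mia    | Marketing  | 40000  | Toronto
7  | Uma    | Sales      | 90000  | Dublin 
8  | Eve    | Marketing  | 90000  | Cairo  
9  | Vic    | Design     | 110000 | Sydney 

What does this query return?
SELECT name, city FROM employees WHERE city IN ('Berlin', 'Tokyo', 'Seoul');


Filtering: city IN ('Berlin', 'Tokyo', 'Seoul')
Matching: 3 rows

3 rows:
Quinn, Berlin
Frank, Seoul
Xander, Seoul


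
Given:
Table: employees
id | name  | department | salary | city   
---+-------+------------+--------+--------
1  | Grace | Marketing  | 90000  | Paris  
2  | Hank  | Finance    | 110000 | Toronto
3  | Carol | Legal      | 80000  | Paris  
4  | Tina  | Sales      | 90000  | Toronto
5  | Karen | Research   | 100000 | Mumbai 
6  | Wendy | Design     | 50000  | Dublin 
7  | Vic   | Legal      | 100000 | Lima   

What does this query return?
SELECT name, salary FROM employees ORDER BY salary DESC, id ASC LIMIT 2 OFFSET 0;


Sort by salary DESC (id ASC tiebreak), then skip 0 and take 2
Rows 1 through 2

2 rows:
Hank, 110000
Karen, 100000


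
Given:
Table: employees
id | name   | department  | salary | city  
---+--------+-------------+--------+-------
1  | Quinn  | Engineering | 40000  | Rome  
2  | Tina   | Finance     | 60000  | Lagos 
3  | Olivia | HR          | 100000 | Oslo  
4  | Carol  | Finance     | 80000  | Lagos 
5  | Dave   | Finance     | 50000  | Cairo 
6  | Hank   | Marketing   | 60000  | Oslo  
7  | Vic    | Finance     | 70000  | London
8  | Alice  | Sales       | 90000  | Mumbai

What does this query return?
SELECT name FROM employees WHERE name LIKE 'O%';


LIKE 'O%' matches names starting with 'O'
Matching: 1

1 rows:
Olivia


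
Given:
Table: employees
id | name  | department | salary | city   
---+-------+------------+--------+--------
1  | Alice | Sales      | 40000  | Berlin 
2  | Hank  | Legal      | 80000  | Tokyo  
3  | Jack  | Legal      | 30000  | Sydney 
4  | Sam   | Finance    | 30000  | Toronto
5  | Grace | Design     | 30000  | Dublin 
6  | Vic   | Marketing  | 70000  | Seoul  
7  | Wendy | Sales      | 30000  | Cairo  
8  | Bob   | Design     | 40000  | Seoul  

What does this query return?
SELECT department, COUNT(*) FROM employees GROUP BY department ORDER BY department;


Assigning each row to its department group:
  Alice -> Sales
  Hank -> Legal
  Jack -> Legal
  Sam -> Finance
  Grace -> Design
  Vic -> Marketing
  Wendy -> Sales
  Bob -> Design


5 groups:
Design, 2
Finance, 1
Legal, 2
Marketing, 1
Sales, 2


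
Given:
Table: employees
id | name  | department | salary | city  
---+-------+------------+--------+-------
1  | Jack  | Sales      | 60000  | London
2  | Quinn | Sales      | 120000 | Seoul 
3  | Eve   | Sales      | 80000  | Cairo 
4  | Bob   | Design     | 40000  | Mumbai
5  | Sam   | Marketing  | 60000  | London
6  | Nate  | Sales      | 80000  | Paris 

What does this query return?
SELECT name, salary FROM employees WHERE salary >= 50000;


Filtering: salary >= 50000
Matching: 5 rows

5 rows:
Jack, 60000
Quinn, 120000
Eve, 80000
Sam, 60000
Nate, 80000


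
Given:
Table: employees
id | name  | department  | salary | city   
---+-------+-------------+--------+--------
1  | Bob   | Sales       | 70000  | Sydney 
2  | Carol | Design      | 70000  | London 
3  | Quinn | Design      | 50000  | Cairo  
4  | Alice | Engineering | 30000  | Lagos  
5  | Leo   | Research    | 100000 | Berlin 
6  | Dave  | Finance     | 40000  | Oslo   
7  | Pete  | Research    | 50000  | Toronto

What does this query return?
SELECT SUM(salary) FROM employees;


SUM(salary) = 70000 + 70000 + 50000 + 30000 + 100000 + 40000 + 50000 = 410000

410000


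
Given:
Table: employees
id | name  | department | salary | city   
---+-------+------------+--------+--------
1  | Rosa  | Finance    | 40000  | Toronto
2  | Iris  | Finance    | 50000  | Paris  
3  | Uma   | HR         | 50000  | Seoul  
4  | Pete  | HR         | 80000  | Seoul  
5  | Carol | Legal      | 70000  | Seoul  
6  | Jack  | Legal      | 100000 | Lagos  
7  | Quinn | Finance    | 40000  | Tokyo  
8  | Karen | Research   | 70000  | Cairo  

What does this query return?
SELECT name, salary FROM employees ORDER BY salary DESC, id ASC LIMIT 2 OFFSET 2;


Sort by salary DESC (id ASC tiebreak), then skip 2 and take 2
Rows 3 through 4

2 rows:
Carol, 70000
Karen, 70000


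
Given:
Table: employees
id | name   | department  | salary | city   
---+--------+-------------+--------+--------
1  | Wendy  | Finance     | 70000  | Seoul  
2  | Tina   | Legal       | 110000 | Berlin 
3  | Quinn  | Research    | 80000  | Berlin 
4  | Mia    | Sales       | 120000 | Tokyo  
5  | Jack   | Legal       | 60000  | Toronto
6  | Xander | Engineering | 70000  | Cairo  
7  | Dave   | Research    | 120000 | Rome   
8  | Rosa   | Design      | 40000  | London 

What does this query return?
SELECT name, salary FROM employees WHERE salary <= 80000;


Filtering: salary <= 80000
Matching: 5 rows

5 rows:
Wendy, 70000
Quinn, 80000
Jack, 60000
Xander, 70000
Rosa, 40000


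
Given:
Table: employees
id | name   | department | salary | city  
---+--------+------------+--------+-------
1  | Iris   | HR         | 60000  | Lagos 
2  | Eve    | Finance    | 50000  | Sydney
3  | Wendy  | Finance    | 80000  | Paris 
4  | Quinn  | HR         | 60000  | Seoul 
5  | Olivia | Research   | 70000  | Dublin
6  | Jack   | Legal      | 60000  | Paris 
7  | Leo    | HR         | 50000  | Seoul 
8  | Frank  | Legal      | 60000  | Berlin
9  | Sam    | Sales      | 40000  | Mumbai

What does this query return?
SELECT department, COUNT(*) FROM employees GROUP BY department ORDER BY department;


Assigning each row to its department group:
  Iris -> HR
  Eve -> Finance
  Wendy -> Finance
  Quinn -> HR
  Olivia -> Research
  Jack -> Legal
  Leo -> HR
  Frank -> Legal
  Sam -> Sales


5 groups:
Finance, 2
HR, 3
Legal, 2
Research, 1
Sales, 1


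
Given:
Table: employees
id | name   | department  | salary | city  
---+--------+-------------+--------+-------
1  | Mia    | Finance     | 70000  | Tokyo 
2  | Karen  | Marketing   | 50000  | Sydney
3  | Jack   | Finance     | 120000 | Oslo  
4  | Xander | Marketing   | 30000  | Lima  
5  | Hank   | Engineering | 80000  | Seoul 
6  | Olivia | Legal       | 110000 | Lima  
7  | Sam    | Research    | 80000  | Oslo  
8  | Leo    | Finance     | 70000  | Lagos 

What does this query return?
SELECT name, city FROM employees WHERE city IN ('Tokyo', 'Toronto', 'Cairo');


Filtering: city IN ('Tokyo', 'Toronto', 'Cairo')
Matching: 1 rows

1 rows:
Mia, Tokyo


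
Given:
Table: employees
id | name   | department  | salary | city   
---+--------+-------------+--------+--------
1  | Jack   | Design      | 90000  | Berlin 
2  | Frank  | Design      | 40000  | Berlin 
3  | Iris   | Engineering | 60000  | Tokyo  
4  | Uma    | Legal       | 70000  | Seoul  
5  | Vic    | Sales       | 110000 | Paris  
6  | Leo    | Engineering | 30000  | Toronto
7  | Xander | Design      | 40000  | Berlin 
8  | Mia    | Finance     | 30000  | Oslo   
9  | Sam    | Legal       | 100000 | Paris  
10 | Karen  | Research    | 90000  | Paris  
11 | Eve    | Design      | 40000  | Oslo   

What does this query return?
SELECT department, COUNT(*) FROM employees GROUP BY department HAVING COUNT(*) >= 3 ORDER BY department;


Groups with count >= 3:
  Design: 4 -> PASS
  Engineering: 2 -> filtered out
  Finance: 1 -> filtered out
  Legal: 2 -> filtered out
  Research: 1 -> filtered out
  Sales: 1 -> filtered out


1 groups:
Design, 4


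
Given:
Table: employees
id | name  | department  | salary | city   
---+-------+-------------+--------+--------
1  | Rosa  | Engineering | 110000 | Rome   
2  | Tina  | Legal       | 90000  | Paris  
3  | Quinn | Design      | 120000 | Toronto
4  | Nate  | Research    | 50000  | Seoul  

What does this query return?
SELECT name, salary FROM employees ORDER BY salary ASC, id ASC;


Sorting by salary ASC, then id ASC for ties

4 rows:
Nate, 50000
Tina, 90000
Rosa, 110000
Quinn, 120000


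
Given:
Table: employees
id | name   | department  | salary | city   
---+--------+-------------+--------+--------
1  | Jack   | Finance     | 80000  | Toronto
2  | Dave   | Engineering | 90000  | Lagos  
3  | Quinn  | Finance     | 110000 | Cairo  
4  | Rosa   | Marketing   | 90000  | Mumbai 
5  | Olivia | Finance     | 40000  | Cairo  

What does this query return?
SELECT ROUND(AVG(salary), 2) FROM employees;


SUM(salary) = 410000
COUNT = 5
ROUND(AVG, 2) = ROUND(410000 / 5, 2) = 82000.0

82000.0


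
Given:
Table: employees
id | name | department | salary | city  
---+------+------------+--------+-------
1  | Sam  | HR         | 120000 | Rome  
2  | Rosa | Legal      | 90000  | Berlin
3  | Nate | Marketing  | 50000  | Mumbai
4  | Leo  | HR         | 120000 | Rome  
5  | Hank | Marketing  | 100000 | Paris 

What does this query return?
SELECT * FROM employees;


SELECT * returns all 5 rows with all columns

5 rows:
1, Sam, HR, 120000, Rome
2, Rosa, Legal, 90000, Berlin
3, Nate, Marketing, 50000, Mumbai
4, Leo, HR, 120000, Rome
5, Hank, Marketing, 100000, Paris


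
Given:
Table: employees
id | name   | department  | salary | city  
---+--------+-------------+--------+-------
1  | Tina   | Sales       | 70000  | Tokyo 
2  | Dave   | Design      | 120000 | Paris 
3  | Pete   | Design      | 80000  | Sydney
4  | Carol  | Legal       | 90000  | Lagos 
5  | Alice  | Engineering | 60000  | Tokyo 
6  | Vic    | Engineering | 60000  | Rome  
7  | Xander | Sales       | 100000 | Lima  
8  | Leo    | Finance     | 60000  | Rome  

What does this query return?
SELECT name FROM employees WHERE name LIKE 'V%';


LIKE 'V%' matches names starting with 'V'
Matching: 1

1 rows:
Vic


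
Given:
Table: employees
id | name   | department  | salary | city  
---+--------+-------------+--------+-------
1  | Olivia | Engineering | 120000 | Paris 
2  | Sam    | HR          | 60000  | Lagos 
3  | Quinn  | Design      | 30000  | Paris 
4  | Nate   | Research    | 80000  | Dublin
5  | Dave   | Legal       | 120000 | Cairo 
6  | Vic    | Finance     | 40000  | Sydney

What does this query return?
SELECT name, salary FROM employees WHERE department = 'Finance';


Filtering: department = 'Finance'
Matching rows: 1

1 rows:
Vic, 40000


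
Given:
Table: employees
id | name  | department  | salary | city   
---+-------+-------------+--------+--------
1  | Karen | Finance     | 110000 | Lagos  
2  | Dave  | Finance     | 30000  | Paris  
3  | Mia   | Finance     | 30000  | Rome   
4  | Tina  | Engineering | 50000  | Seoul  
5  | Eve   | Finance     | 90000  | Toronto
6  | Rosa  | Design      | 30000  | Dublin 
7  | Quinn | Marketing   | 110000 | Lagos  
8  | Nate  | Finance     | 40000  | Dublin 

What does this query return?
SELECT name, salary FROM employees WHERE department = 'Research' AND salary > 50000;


Filtering: department = 'Research' AND salary > 50000
Matching: 0 rows

Empty result set (0 rows)


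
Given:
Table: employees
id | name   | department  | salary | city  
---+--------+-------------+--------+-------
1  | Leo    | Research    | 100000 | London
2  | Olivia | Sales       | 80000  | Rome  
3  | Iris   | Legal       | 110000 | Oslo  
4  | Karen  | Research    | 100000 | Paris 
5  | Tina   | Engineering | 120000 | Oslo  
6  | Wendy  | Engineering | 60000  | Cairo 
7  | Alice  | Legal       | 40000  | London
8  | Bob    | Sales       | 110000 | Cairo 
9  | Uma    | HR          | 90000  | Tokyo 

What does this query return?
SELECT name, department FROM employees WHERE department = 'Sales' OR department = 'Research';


Filtering: department = 'Sales' OR 'Research'
Matching: 4 rows

4 rows:
Leo, Research
Olivia, Sales
Karen, Research
Bob, Sales


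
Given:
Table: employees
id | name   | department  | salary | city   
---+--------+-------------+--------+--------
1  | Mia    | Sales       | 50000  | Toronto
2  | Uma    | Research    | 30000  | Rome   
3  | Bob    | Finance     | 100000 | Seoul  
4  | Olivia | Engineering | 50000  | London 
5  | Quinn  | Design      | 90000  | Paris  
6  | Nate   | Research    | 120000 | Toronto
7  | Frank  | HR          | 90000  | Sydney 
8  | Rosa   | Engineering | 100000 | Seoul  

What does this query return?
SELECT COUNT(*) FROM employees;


COUNT(*) counts all rows

8


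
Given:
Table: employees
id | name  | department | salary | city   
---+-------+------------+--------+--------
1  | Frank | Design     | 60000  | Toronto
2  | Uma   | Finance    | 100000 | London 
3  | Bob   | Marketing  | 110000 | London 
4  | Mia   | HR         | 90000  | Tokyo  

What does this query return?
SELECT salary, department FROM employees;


Projecting columns: salary, department

4 rows:
60000, Design
100000, Finance
110000, Marketing
90000, HR


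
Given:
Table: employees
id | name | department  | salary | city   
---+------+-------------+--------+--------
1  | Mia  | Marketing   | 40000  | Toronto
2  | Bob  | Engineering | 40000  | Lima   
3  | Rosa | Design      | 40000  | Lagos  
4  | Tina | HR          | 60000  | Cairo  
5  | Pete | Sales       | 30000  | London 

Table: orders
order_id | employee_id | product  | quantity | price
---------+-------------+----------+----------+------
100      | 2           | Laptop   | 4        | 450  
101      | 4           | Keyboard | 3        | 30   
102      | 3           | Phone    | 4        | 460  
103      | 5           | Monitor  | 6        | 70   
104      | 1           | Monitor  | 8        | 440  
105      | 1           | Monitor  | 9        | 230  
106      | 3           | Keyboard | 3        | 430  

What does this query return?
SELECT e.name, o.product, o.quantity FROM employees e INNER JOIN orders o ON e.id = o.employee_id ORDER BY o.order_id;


Joining employees.id = orders.employee_id:
  employee Bob (id=2) -> order Laptop
  employee Tina (id=4) -> order Keyboard
  employee Rosa (id=3) -> order Phone
  employee Pete (id=5) -> order Monitor
  employee Mia (id=1) -> order Monitor
  employee Mia (id=1) -> order Monitor
  employee Rosa (id=3) -> order Keyboard


7 rows:
Bob, Laptop, 4
Tina, Keyboard, 3
Rosa, Phone, 4
Pete, Monitor, 6
Mia, Monitor, 8
Mia, Monitor, 9
Rosa, Keyboard, 3


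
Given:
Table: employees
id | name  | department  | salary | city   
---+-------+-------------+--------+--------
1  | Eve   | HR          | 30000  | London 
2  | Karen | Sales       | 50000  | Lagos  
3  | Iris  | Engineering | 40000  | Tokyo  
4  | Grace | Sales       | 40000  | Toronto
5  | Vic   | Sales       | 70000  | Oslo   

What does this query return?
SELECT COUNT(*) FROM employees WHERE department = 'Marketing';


Counting rows where department = 'Marketing'


0


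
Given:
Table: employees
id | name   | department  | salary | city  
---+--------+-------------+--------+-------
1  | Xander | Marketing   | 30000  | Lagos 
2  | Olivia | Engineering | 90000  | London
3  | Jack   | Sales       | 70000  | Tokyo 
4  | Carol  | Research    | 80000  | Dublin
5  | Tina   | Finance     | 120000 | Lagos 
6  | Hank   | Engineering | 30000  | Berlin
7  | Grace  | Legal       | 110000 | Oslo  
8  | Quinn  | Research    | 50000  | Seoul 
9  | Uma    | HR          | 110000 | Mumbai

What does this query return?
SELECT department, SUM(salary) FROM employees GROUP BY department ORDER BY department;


Summing salary within each department:
  Engineering: 90000 + 30000 = 120000
  Finance: 120000 = 120000
  HR: 110000 = 110000
  Legal: 110000 = 110000
  Marketing: 30000 = 30000
  Research: 80000 + 50000 = 130000
  Sales: 70000 = 70000


7 groups:
Engineering, 120000
Finance, 120000
HR, 110000
Legal, 110000
Marketing, 30000
Research, 130000
Sales, 70000


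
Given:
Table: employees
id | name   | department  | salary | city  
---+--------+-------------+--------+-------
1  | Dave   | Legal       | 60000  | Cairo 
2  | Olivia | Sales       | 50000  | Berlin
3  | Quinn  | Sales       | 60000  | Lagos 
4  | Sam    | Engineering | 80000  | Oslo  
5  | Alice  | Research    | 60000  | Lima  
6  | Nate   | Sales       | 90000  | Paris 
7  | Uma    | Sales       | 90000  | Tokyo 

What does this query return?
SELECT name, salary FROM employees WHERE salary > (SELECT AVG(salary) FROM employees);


Subquery: AVG(salary) = 70000.0
Filtering: salary > 70000.0
  Sam (80000) -> MATCH
  Nate (90000) -> MATCH
  Uma (90000) -> MATCH


3 rows:
Sam, 80000
Nate, 90000
Uma, 90000


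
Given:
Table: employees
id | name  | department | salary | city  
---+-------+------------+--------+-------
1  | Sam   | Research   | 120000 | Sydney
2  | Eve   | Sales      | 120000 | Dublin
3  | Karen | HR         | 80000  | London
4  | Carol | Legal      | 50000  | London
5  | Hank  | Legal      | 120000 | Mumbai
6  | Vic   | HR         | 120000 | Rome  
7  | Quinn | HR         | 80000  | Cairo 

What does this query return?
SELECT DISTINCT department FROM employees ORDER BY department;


All 'department' values (row order): Research, Sales, HR, Legal, Legal, HR, HR
Removing duplicates leaves 4 unique value(s).

4 values:
HR
Legal
Research
Sales


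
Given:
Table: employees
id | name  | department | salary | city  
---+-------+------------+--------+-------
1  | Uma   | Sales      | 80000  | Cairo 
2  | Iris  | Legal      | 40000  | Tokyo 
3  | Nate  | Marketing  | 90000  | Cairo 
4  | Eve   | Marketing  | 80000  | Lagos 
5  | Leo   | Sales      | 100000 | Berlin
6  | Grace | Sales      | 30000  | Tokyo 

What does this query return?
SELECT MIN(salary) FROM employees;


Salaries: 80000, 40000, 90000, 80000, 100000, 30000
MIN = 30000

30000


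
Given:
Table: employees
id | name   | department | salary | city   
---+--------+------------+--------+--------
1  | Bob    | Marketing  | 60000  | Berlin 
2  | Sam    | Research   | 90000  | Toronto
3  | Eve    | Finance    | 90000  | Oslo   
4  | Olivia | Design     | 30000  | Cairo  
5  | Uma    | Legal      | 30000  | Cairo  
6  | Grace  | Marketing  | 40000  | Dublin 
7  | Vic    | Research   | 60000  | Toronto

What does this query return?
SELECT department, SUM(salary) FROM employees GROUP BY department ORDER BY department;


Summing salary within each department:
  Design: 30000 = 30000
  Finance: 90000 = 90000
  Legal: 30000 = 30000
  Marketing: 60000 + 40000 = 100000
  Research: 90000 + 60000 = 150000


5 groups:
Design, 30000
Finance, 90000
Legal, 30000
Marketing, 100000
Research, 150000


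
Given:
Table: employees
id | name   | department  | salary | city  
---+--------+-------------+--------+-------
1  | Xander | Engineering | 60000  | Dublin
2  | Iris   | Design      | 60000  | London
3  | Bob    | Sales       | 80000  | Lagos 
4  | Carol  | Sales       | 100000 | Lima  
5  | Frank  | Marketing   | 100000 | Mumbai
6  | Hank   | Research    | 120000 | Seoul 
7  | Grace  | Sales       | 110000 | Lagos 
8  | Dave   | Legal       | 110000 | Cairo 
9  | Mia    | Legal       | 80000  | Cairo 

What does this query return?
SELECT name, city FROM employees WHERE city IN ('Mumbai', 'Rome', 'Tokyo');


Filtering: city IN ('Mumbai', 'Rome', 'Tokyo')
Matching: 1 rows

1 rows:
Frank, Mumbai


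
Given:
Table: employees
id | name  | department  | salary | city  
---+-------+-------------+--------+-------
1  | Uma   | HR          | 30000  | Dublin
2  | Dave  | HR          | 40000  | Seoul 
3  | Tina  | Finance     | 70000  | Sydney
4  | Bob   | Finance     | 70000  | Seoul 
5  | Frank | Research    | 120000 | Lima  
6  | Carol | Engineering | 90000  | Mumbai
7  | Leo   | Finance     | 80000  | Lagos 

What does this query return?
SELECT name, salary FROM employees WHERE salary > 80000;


Filtering: salary > 80000
Matching: 2 rows

2 rows:
Frank, 120000
Carol, 90000


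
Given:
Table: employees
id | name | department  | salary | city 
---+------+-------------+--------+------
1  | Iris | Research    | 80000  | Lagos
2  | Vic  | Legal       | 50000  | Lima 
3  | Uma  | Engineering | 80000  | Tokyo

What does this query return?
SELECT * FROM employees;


SELECT * returns all 3 rows with all columns

3 rows:
1, Iris, Research, 80000, Lagos
2, Vic, Legal, 50000, Lima
3, Uma, Engineering, 80000, Tokyo


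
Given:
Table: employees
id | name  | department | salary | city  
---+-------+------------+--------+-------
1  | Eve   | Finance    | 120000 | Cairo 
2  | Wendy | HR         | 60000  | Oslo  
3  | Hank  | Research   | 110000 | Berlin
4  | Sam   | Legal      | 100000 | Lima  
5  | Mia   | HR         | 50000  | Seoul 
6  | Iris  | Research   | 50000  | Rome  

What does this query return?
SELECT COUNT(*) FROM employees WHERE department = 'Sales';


Counting rows where department = 'Sales'


0


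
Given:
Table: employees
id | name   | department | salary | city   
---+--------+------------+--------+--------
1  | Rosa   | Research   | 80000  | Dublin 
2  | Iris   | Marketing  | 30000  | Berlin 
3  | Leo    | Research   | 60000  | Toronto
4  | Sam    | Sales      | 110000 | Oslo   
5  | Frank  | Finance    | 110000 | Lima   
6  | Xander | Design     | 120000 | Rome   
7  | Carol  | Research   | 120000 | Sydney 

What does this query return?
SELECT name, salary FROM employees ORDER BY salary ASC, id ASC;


Sorting by salary ASC, then id ASC for ties

7 rows:
Iris, 30000
Leo, 60000
Rosa, 80000
Sam, 110000
Frank, 110000
Xander, 120000
Carol, 120000


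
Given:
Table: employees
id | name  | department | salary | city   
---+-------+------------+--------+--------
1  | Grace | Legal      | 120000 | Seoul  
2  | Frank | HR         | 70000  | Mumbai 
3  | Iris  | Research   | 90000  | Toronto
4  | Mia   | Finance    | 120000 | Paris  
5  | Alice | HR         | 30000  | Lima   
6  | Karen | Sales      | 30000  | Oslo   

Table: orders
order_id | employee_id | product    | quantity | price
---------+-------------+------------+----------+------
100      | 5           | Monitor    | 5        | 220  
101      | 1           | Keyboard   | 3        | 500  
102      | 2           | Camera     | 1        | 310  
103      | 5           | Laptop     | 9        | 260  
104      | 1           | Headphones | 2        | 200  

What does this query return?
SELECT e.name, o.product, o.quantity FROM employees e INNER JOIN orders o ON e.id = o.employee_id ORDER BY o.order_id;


Joining employees.id = orders.employee_id:
  employee Alice (id=5) -> order Monitor
  employee Grace (id=1) -> order Keyboard
  employee Frank (id=2) -> order Camera
  employee Alice (id=5) -> order Laptop
  employee Grace (id=1) -> order Headphones


5 rows:
Alice, Monitor, 5
Grace, Keyboard, 3
Frank, Camera, 1
Alice, Laptop, 9
Grace, Headphones, 2


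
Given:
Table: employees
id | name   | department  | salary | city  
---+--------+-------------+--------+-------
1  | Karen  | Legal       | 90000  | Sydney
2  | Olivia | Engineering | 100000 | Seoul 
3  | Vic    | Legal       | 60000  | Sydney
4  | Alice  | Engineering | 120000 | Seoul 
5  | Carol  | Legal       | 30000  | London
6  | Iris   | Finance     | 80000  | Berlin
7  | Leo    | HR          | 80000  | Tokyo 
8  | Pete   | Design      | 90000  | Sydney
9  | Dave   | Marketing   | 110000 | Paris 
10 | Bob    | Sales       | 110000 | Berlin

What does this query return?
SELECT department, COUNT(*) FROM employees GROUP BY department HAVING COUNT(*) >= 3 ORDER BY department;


Groups with count >= 3:
  Legal: 3 -> PASS
  Design: 1 -> filtered out
  Engineering: 2 -> filtered out
  Finance: 1 -> filtered out
  HR: 1 -> filtered out
  Marketing: 1 -> filtered out
  Sales: 1 -> filtered out


1 groups:
Legal, 3


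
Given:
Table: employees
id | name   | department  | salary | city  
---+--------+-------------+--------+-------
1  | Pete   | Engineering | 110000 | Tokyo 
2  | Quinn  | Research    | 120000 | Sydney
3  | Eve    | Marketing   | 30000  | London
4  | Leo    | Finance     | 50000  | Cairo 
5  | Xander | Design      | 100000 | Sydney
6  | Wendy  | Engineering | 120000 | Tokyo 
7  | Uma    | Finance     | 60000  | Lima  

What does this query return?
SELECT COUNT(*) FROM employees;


COUNT(*) counts all rows

7


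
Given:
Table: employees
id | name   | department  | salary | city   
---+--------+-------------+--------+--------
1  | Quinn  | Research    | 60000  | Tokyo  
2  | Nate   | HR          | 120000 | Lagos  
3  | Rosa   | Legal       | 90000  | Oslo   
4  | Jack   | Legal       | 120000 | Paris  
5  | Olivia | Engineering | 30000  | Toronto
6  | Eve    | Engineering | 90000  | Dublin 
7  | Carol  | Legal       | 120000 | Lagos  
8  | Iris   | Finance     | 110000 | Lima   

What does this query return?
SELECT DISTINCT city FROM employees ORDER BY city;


All 'city' values (row order): Tokyo, Lagos, Oslo, Paris, Toronto, Dublin, Lagos, Lima
Removing duplicates leaves 7 unique value(s).

7 values:
Dublin
Lagos
Lima
Oslo
Paris
Tokyo
Toronto


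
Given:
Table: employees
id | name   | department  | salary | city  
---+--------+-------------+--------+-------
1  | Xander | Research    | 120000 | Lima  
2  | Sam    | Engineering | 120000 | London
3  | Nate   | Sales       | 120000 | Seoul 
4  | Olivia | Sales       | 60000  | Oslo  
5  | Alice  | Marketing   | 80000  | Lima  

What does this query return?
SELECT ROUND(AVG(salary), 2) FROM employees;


SUM(salary) = 500000
COUNT = 5
ROUND(AVG, 2) = ROUND(500000 / 5, 2) = 100000.0

100000.0


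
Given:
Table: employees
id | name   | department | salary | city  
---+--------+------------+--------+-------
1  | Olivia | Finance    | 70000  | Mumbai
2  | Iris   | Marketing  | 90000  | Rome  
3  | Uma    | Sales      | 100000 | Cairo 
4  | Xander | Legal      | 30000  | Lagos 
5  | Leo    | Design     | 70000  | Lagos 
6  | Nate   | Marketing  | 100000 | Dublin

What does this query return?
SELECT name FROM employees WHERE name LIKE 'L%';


LIKE 'L%' matches names starting with 'L'
Matching: 1

1 rows:
Leo


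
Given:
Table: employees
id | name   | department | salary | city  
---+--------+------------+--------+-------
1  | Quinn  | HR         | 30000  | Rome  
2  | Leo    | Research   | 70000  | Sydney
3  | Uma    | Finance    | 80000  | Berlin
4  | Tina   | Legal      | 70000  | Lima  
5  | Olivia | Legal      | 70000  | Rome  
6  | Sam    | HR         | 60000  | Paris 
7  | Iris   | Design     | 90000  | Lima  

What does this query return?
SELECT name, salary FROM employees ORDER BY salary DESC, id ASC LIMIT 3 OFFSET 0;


Sort by salary DESC (id ASC tiebreak), then skip 0 and take 3
Rows 1 through 3

3 rows:
Iris, 90000
Uma, 80000
Leo, 70000


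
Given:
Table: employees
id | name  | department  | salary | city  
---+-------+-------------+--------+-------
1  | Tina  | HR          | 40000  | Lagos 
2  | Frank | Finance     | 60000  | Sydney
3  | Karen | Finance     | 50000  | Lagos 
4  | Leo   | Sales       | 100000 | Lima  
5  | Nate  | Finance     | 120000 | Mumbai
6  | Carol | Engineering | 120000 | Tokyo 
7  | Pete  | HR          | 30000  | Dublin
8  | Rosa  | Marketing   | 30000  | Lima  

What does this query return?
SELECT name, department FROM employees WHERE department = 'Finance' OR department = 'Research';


Filtering: department = 'Finance' OR 'Research'
Matching: 3 rows

3 rows:
Frank, Finance
Karen, Finance
Nate, Finance


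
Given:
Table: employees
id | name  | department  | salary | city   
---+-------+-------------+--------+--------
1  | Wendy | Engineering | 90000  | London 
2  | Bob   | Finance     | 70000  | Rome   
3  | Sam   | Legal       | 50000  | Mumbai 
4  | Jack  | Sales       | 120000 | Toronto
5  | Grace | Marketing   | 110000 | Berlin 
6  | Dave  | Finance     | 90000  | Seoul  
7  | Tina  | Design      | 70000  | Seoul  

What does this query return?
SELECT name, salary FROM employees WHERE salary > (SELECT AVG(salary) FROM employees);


Subquery: AVG(salary) = 85714.29
Filtering: salary > 85714.29
  Wendy (90000) -> MATCH
  Jack (120000) -> MATCH
  Grace (110000) -> MATCH
  Dave (90000) -> MATCH


4 rows:
Wendy, 90000
Jack, 120000
Grace, 110000
Dave, 90000


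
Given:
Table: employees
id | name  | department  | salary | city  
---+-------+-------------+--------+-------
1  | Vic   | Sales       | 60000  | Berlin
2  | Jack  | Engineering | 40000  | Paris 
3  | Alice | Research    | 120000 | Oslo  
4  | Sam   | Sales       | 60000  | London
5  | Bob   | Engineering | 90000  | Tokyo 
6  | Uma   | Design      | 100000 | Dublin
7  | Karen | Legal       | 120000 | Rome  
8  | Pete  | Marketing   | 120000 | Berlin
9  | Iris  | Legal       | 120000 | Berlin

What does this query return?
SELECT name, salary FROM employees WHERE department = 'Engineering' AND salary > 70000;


Filtering: department = 'Engineering' AND salary > 70000
Matching: 1 rows

1 rows:
Bob, 90000


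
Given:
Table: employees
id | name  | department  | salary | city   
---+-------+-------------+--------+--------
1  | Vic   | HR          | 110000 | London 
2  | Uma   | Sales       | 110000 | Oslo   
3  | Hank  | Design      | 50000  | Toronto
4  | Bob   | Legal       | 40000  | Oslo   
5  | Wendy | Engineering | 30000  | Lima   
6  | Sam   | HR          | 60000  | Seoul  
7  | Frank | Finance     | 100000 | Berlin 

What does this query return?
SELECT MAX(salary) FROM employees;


Salaries: 110000, 110000, 50000, 40000, 30000, 60000, 100000
MAX = 110000

110000


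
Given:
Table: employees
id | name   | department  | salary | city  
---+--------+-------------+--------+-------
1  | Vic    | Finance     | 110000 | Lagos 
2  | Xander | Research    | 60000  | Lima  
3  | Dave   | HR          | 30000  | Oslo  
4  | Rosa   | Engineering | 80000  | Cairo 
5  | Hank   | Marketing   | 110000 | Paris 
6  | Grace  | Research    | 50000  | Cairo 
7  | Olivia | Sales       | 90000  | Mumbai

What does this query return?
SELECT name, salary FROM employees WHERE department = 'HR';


Filtering: department = 'HR'
Matching rows: 1

1 rows:
Dave, 30000


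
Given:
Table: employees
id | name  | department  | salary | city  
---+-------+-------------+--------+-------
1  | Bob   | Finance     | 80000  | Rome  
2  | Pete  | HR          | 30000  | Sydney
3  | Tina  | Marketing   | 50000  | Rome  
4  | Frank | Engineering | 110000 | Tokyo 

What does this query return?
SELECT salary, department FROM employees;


Projecting columns: salary, department

4 rows:
80000, Finance
30000, HR
50000, Marketing
110000, Engineering


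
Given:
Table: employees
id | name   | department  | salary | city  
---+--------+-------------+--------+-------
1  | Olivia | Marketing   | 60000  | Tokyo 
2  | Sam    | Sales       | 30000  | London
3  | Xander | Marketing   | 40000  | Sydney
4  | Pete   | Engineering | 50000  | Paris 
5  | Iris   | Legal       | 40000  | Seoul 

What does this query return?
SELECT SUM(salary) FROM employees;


SUM(salary) = 60000 + 30000 + 40000 + 50000 + 40000 = 220000

220000


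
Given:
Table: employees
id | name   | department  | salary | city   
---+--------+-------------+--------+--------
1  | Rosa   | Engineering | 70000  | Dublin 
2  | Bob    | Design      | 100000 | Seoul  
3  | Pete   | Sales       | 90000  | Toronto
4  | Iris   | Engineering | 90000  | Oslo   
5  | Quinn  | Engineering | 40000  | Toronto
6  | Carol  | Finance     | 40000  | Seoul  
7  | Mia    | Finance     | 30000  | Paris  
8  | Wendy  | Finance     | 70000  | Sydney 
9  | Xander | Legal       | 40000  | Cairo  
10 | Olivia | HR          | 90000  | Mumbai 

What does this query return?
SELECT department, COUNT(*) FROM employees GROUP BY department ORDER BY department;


Assigning each row to its department group:
  Rosa -> Engineering
  Bob -> Design
  Pete -> Sales
  Iris -> Engineering
  Quinn -> Engineering
  Carol -> Finance
  Mia -> Finance
  Wendy -> Finance
  Xander -> Legal
  Olivia -> HR


6 groups:
Design, 1
Engineering, 3
Finance, 3
HR, 1
Legal, 1
Sales, 1


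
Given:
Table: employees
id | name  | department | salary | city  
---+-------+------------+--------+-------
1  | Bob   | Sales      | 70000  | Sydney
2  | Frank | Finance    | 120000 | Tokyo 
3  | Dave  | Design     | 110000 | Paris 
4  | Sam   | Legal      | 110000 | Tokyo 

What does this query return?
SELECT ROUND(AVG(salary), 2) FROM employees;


SUM(salary) = 410000
COUNT = 4
ROUND(AVG, 2) = ROUND(410000 / 4, 2) = 102500.0

102500.0


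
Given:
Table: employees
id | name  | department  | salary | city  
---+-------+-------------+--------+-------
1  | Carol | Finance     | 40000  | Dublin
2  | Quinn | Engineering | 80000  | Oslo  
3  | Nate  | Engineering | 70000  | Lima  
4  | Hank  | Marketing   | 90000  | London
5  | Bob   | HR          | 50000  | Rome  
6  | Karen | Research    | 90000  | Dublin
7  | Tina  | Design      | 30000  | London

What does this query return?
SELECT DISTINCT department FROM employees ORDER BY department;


All 'department' values (row order): Finance, Engineering, Engineering, Marketing, HR, Research, Design
Removing duplicates leaves 6 unique value(s).

6 values:
Design
Engineering
Finance
HR
Marketing
Research


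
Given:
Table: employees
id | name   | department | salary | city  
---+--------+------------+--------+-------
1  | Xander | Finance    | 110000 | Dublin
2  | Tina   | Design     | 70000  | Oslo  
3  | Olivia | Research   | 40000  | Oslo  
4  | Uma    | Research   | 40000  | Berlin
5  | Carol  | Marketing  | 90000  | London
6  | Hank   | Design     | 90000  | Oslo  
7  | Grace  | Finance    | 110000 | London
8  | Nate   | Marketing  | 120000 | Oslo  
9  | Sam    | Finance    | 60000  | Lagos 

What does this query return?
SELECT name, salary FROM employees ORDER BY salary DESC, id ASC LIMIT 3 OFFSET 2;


Sort by salary DESC (id ASC tiebreak), then skip 2 and take 3
Rows 3 through 5

3 rows:
Grace, 110000
Carol, 90000
Hank, 90000


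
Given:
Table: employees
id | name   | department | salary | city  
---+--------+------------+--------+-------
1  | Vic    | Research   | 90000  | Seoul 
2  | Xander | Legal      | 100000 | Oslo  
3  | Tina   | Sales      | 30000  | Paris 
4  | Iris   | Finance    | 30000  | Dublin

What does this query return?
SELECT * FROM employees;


SELECT * returns all 4 rows with all columns

4 rows:
1, Vic, Research, 90000, Seoul
2, Xander, Legal, 100000, Oslo
3, Tina, Sales, 30000, Paris
4, Iris, Finance, 30000, Dublin


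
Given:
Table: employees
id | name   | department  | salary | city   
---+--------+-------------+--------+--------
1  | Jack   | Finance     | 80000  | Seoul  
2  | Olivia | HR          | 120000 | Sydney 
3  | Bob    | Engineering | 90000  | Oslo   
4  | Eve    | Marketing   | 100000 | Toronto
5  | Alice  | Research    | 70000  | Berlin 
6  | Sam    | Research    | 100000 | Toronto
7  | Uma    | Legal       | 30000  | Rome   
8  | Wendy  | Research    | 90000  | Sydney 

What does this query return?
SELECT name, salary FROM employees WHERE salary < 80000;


Filtering: salary < 80000
Matching: 2 rows

2 rows:
Alice, 70000
Uma, 30000


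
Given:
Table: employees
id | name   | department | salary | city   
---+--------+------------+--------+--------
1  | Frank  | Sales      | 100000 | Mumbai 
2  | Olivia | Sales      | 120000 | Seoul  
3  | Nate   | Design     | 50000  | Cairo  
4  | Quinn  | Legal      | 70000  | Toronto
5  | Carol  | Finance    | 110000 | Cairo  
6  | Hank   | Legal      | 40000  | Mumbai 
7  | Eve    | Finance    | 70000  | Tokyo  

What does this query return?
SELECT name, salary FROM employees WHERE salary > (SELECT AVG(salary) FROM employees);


Subquery: AVG(salary) = 80000.0
Filtering: salary > 80000.0
  Frank (100000) -> MATCH
  Olivia (120000) -> MATCH
  Carol (110000) -> MATCH


3 rows:
Frank, 100000
Olivia, 120000
Carol, 110000


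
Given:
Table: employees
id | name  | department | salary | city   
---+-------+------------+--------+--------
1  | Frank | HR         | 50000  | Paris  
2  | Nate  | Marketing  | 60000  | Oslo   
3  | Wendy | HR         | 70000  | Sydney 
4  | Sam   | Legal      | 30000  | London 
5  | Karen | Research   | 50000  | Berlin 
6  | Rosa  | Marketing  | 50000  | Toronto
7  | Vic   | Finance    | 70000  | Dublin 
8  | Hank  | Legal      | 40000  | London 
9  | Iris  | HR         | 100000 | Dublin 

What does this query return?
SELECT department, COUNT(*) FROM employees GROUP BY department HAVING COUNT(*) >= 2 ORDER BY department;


Groups with count >= 2:
  HR: 3 -> PASS
  Legal: 2 -> PASS
  Marketing: 2 -> PASS
  Finance: 1 -> filtered out
  Research: 1 -> filtered out


3 groups:
HR, 3
Legal, 2
Marketing, 2


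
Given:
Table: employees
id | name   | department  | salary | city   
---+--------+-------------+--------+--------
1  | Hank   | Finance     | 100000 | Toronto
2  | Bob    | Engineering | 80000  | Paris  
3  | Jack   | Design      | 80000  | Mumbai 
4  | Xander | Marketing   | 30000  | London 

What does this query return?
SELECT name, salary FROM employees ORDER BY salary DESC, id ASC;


Sorting by salary DESC, then id ASC for ties

4 rows:
Hank, 100000
Bob, 80000
Jack, 80000
Xander, 30000


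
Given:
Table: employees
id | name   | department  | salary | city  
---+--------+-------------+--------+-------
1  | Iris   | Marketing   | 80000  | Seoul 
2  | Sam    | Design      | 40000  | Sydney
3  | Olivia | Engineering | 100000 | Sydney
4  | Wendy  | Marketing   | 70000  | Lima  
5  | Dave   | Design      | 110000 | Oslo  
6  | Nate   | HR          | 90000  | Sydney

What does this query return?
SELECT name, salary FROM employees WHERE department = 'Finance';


Filtering: department = 'Finance'
Matching rows: 0

Empty result set (0 rows)


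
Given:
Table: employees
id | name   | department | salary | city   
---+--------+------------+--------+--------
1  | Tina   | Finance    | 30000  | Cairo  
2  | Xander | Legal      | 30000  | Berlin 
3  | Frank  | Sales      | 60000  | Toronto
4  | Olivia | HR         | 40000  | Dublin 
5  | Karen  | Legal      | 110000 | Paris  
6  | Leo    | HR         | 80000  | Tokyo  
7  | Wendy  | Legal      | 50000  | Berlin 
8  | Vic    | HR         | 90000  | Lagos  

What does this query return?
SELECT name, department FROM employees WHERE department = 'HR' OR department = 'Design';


Filtering: department = 'HR' OR 'Design'
Matching: 3 rows

3 rows:
Olivia, HR
Leo, HR
Vic, HR


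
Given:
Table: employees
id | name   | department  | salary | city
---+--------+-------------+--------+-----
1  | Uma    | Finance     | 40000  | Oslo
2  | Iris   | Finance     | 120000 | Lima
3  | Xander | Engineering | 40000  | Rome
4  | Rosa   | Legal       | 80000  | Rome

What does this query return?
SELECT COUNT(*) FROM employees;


COUNT(*) counts all rows

4


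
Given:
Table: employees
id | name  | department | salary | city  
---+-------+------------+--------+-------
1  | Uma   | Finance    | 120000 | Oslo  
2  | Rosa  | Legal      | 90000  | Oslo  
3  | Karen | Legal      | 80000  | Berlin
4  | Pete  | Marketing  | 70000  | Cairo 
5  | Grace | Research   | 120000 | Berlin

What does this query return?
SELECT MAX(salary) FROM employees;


Salaries: 120000, 90000, 80000, 70000, 120000
MAX = 120000

120000


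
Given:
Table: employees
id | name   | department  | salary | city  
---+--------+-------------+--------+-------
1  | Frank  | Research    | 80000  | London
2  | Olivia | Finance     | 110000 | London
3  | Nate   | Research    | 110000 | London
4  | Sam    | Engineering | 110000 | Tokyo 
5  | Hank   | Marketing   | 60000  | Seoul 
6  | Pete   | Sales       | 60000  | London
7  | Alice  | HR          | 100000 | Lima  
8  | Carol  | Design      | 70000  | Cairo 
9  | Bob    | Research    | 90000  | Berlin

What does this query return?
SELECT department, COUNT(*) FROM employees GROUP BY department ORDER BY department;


Assigning each row to its department group:
  Frank -> Research
  Olivia -> Finance
  Nate -> Research
  Sam -> Engineering
  Hank -> Marketing
  Pete -> Sales
  Alice -> HR
  Carol -> Design
  Bob -> Research


7 groups:
Design, 1
Engineering, 1
Finance, 1
HR, 1
Marketing, 1
Research, 3
Sales, 1
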